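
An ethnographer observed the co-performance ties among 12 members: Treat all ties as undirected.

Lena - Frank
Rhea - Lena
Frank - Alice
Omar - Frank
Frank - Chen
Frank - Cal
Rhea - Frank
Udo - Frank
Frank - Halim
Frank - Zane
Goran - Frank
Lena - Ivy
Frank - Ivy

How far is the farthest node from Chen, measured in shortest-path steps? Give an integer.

Distances from Chen: Alice:2, Cal:2, Frank:1, Goran:2, Halim:2, Ivy:2, Lena:2, Omar:2, Rhea:2, Udo:2, Zane:2.
The largest is 2 (to Halim, Cal, Udo, Goran, Ivy, Alice, Zane, Lena, Omar, and Rhea), so the eccentricity of Chen is 2.

2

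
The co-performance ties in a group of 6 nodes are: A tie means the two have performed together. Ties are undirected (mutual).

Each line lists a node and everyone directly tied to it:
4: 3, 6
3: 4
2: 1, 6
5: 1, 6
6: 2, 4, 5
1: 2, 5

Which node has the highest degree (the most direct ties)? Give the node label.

6

Degrees — 1:2, 2:2, 3:1, 4:2, 5:2, 6:3.
The maximum is 3, attained only by 6.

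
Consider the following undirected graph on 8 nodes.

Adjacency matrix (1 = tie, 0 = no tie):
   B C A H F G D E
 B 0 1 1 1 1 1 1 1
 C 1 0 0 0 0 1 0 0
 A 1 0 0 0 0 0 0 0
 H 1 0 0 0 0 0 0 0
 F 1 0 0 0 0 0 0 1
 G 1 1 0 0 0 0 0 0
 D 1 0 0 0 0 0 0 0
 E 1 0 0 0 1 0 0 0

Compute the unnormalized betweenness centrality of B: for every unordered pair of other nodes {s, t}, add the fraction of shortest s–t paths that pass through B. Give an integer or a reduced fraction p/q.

Pairs whose geodesics pass through B — C–A: 1; C–H: 1; C–F: 1; C–D: 1; C–E: 1; A–H: 1; A–F: 1; A–G: 1; A–D: 1; A–E: 1; H–F: 1; H–G: 1; H–D: 1; H–E: 1 … (+5 more pairs).
All other pairs contribute 0.
Summing the contributions gives betweenness(B) = 19.

19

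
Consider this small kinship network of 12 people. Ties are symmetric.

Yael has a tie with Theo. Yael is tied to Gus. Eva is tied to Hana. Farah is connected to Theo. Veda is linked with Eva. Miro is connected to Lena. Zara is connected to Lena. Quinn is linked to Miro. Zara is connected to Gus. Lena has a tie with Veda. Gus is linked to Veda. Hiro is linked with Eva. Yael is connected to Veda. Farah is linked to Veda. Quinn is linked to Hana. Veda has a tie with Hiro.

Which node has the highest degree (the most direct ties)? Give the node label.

Veda

Degrees — Eva:3, Farah:2, Gus:3, Hana:2, Hiro:2, Lena:3, Miro:2, Quinn:2, Theo:2, Veda:6, Yael:3, Zara:2.
The maximum is 6, attained only by Veda.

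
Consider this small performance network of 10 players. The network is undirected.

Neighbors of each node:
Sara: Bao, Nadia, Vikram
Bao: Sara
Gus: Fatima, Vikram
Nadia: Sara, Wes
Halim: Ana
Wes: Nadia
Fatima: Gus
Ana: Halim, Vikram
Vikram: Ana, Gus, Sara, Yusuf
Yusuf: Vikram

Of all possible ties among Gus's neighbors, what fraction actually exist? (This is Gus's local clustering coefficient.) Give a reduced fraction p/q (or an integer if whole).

0

Gus's neighbors: Fatima and Vikram (k = 2).
Possible neighbor pairs: C(2,2) = 1. Edges among them: none → e = 0.
Clustering(Gus) = 0/1.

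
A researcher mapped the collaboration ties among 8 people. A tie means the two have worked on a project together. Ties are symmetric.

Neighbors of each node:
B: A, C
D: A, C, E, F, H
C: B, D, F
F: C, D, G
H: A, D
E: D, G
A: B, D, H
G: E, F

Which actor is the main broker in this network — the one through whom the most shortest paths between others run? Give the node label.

Unnormalized betweenness of each node: A:2, B:1/2, C:3, D:10, E:3/2, F:7/2, G:1/2, H:0.
D has the largest value, 10, making it the main broker — the node through which the most shortest paths run.

D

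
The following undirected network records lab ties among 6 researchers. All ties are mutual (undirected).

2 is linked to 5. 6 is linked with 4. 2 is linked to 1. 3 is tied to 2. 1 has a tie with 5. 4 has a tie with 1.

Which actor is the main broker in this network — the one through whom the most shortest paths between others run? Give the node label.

Unnormalized betweenness of each node: 1:6, 2:4, 3:0, 4:4, 5:0, 6:0.
1 has the largest value, 6, making it the main broker — the node through which the most shortest paths run.

1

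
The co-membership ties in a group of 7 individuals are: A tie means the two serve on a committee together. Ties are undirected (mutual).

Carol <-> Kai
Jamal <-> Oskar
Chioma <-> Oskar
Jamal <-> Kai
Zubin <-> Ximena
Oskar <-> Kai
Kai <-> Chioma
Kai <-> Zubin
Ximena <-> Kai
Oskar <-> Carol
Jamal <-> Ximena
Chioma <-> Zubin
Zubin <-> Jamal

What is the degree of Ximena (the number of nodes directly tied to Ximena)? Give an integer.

3

Ximena is directly tied to Jamal, Kai, and Zubin. That is 3 neighbors, so the degree of Ximena is 3.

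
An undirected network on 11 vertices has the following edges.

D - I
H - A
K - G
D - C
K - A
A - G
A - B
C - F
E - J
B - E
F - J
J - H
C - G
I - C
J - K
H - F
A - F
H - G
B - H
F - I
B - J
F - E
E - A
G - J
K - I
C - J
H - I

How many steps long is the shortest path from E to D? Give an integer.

3

One shortest route is E – J – C – D, which uses 3 edges, and at distance 2 from E we only reach {C, G, H, I, K}, which does not include D. So d(E,D) = 3.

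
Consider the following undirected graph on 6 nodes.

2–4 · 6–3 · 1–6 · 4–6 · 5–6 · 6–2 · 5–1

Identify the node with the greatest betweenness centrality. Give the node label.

Unnormalized betweenness of each node: 1:0, 2:0, 3:0, 4:0, 5:0, 6:8.
6 has the largest value, 8, making it the main broker — the node through which the most shortest paths run.

6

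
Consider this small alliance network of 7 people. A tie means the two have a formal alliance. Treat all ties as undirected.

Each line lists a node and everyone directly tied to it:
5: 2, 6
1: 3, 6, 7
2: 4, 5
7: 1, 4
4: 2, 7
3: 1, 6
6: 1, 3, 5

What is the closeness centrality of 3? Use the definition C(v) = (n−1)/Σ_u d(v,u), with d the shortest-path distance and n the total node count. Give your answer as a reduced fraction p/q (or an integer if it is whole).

1/2

Distances from 3: 1:1, 2:3, 4:3, 5:2, 6:1, 7:2. Sum = 12.
n = 7, so closeness = 6/12 = 1/2.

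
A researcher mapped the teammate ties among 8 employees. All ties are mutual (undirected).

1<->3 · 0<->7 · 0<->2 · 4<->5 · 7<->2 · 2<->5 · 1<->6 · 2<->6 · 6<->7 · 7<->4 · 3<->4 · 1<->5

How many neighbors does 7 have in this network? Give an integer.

7 is directly tied to 0, 2, 4, and 6. That is 4 neighbors, so the degree of 7 is 4.

4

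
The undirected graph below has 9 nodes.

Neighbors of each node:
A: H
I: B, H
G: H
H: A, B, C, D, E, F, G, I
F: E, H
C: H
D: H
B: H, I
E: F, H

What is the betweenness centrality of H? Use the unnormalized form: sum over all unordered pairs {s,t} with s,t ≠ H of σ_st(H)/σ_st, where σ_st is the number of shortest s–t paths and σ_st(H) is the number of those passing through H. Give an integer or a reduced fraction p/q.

26

Pairs whose geodesics pass through H — C–E: 1; C–G: 1; C–B: 1; C–A: 1; C–D: 1; C–I: 1; C–F: 1; E–G: 1; E–B: 1; E–A: 1; E–D: 1; E–I: 1; G–B: 1; G–A: 1 … (+12 more pairs).
All other pairs contribute 0.
Summing the contributions gives betweenness(H) = 26.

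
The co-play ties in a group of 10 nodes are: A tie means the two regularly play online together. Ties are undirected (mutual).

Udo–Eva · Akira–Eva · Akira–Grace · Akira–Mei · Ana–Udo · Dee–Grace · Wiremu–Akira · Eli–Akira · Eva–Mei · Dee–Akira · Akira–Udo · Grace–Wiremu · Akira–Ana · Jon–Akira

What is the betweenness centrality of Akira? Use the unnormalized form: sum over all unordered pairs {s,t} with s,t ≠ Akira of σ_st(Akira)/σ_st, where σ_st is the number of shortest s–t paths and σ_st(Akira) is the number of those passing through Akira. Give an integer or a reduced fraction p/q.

Pairs whose geodesics pass through Akira — Wiremu–Eli: 1; Wiremu–Ana: 1; Wiremu–Dee: 1/2; Wiremu–Udo: 1; Wiremu–Jon: 1; Wiremu–Mei: 1; Wiremu–Eva: 1; Eli–Ana: 1; Eli–Dee: 1; Eli–Udo: 1; Eli–Jon: 1; Eli–Mei: 1; Eli–Grace: 1; Eli–Eva: 1 … (+17 more pairs).
All other pairs contribute 0.
Summing the contributions gives betweenness(Akira) = 59/2.

59/2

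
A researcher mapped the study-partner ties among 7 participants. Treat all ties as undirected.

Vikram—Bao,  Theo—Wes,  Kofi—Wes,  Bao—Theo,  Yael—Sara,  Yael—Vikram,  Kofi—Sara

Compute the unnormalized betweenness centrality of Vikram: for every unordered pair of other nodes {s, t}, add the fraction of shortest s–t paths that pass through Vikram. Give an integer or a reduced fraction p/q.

3

Pairs whose geodesics pass through Vikram — Sara–Bao: 1; Yael–Bao: 1; Yael–Theo: 1.
All other pairs contribute 0.
Summing the contributions gives betweenness(Vikram) = 3.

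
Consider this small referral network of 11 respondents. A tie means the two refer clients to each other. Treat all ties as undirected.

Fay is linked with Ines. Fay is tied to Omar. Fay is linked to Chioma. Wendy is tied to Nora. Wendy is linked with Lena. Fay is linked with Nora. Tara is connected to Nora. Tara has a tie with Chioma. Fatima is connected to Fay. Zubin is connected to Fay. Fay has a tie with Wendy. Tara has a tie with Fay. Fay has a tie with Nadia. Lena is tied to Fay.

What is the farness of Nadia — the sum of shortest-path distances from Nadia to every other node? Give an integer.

Distances from Nadia: Chioma:2, Fatima:2, Fay:1, Ines:2, Lena:2, Nora:2, Omar:2, Tara:2, Wendy:2, Zubin:2.
Sum = 2 + 2 + 1 + 2 + 2 + 2 + 2 + 2 + 2 + 2 = 19.

19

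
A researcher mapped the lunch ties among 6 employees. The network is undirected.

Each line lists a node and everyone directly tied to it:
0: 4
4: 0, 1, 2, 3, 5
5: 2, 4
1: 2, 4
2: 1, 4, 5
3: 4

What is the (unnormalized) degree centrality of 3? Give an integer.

3 is directly tied to 4. That is 1 neighbor, so the degree of 3 is 1.

1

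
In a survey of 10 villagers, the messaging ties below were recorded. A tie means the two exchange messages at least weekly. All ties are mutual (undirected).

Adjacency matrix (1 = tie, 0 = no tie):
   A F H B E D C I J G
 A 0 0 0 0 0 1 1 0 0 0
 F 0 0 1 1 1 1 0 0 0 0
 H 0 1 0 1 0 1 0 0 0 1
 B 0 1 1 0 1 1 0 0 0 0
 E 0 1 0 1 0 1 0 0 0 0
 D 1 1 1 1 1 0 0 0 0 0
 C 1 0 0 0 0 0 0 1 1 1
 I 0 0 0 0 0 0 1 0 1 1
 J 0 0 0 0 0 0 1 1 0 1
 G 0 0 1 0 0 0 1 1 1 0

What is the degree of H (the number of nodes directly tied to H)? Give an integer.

4

H is directly tied to B, D, F, and G. That is 4 neighbors, so the degree of H is 4.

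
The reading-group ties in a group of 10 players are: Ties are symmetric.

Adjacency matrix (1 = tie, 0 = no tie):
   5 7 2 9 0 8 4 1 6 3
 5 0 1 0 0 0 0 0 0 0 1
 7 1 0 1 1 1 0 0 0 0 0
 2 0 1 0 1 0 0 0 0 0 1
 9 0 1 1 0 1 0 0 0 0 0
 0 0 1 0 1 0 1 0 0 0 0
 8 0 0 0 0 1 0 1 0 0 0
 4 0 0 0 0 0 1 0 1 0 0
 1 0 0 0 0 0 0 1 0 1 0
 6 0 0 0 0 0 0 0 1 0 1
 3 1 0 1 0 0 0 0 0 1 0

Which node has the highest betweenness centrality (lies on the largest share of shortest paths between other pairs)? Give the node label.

Unnormalized betweenness of each node: 0:35/4, 1:13/3, 2:11/2, 3:37/4, 4:13/3, 5:13/6, 6:25/4, 7:7, 8:25/4, 9:13/6.
3 has the largest value, 37/4, making it the main broker — the node through which the most shortest paths run.

3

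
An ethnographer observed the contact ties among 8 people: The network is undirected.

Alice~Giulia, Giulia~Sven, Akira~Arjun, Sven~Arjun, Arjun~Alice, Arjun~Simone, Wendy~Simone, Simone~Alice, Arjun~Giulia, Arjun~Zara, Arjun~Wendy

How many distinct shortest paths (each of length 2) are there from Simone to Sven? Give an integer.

1

The shortest distance is 2, and the only length-2 path is Simone–Arjun–Sven. So there is exactly 1 shortest path.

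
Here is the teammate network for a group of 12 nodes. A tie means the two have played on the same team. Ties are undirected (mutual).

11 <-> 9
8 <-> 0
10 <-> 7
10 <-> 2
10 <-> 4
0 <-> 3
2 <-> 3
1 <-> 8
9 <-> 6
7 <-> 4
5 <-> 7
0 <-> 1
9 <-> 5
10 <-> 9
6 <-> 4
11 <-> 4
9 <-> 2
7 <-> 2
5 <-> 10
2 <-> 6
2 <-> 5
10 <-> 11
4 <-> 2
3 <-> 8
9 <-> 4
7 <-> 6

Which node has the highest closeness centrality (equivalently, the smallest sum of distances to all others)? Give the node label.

Farness (sum of distances to all others) for each node — 0:27, 1:36, 2:16, 3:20, 4:20, 5:22, 6:22, 7:21, 8:27, 9:20, 10:20, 11:27.
The smallest farness is 16, for 2, so 2 has the highest closeness.

2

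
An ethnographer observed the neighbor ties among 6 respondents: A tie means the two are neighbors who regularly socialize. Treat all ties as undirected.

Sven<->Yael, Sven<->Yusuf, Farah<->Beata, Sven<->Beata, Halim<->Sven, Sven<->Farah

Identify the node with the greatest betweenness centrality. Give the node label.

Unnormalized betweenness of each node: Beata:0, Farah:0, Halim:0, Sven:9, Yael:0, Yusuf:0.
Sven has the largest value, 9, making it the main broker — the node through which the most shortest paths run.

Sven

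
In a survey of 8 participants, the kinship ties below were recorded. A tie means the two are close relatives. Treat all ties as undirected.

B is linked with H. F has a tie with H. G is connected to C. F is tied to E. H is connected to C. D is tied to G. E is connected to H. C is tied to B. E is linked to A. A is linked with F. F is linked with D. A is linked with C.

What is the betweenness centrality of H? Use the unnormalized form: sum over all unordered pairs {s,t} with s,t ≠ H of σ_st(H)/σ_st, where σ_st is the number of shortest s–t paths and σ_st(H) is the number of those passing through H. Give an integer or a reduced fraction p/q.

23/6

Pairs whose geodesics pass through H — D–B: 1/2; G–E: 1/3; C–E: 1/2; C–F: 1/2; B–E: 1; B–F: 1.
All other pairs contribute 0.
Summing the contributions gives betweenness(H) = 23/6.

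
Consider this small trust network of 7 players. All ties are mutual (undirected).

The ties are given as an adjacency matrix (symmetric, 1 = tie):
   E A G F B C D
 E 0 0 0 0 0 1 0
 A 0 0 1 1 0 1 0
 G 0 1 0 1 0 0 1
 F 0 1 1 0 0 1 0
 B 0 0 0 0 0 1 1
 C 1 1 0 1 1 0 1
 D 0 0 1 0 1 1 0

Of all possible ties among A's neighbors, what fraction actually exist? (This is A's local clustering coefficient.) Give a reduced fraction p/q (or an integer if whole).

A's neighbors: C, F, and G (k = 3).
Possible neighbor pairs: C(3,2) = 3. Edges among them: C–F, F–G → e = 2.
Clustering(A) = 2/3.

2/3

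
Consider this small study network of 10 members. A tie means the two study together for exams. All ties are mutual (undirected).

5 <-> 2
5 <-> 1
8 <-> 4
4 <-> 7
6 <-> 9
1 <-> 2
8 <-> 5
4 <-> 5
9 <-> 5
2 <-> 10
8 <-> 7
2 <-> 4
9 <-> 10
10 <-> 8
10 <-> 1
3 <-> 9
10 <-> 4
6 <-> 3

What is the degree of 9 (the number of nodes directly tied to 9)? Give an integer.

4

9 is directly tied to 3, 5, 6, and 10. That is 4 neighbors, so the degree of 9 is 4.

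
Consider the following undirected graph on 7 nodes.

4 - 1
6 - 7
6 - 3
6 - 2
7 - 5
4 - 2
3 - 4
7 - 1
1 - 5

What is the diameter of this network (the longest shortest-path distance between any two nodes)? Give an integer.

3

Eccentricity of each node (its greatest distance to any other): 1:2, 2:3, 3:3, 4:2, 5:3, 6:2, 7:2.
The maximum eccentricity is 3, realized for instance by the pair 3–5 via 3 – 6 – 7 – 5. So the diameter is 3.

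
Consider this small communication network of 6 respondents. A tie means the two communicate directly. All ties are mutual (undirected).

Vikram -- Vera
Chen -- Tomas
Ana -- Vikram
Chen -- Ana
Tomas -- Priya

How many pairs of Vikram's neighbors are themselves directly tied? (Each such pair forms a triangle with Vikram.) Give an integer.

0

Vikram's neighbors are Ana and Vera, but none of them are tied to each other, so no triangle contains Vikram.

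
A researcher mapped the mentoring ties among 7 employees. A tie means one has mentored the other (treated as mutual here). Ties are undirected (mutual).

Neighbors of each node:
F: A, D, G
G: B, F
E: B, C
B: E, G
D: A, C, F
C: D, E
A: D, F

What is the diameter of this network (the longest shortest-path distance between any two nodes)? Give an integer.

Eccentricity of each node (its greatest distance to any other): A:3, B:3, C:3, D:3, E:3, F:3, G:3.
The maximum eccentricity is 3, realized for instance by the pair C–G via C – E – B – G. So the diameter is 3.

3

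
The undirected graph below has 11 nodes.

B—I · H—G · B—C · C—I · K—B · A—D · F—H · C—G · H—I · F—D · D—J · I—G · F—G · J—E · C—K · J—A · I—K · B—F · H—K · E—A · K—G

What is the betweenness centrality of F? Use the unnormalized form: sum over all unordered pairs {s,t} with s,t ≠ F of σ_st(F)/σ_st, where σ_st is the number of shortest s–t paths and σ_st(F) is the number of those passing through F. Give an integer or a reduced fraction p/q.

295/12

Pairs whose geodesics pass through F — E–G: 2/2; E–C: 4/4; E–B: 2/2; E–K: 6/6; E–I: 6/6; E–H: 2/2; D–G: 1; D–C: 2/2; D–B: 1; D–K: 3/3; D–I: 3/3; D–H: 1; J–G: 1; J–C: 2/2 … (+12 more pairs).
All other pairs contribute 0.
Summing the contributions gives betweenness(F) = 295/12.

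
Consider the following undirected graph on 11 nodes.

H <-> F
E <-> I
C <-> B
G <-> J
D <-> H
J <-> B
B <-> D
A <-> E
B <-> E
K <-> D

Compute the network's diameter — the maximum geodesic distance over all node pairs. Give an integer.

5

Eccentricity of each node (its greatest distance to any other): A:5, B:3, C:4, D:3, E:4, F:5, G:5, H:4, I:5, J:4, K:4.
The maximum eccentricity is 5, realized for instance by the pair F–A via F – H – D – B – E – A. So the diameter is 5.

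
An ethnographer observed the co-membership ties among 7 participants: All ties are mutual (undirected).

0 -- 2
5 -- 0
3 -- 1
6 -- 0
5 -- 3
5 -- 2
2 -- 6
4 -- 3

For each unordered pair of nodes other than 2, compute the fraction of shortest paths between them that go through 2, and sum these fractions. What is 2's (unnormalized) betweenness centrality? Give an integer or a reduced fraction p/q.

Pairs whose geodesics pass through 2 — 3–6: 1/2; 4–6: 1/2; 1–6: 1/2; 6–5: 1/2.
All other pairs contribute 0.
Summing the contributions gives betweenness(2) = 2.

2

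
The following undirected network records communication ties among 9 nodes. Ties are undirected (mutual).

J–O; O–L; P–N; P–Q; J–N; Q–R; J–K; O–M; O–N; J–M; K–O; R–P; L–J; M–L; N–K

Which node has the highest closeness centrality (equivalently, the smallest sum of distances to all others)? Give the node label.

Farness (sum of distances to all others) for each node — J:13, K:15, L:18, M:18, N:12, O:13, P:15, Q:21, R:21.
The smallest farness is 12, for N, so N has the highest closeness.

N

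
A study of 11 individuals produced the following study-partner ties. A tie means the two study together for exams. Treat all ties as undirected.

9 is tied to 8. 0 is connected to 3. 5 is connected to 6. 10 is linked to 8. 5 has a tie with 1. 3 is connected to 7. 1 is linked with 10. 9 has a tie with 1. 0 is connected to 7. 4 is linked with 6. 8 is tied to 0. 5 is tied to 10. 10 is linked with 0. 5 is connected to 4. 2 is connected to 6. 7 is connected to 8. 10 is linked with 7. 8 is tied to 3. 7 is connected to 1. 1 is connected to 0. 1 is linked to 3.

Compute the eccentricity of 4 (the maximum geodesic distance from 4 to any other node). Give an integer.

3

Distances from 4: 0:3, 1:2, 2:2, 3:3, 5:1, 6:1, 7:3, 8:3, 9:3, 10:2.
The largest is 3 (to 7, 3, 9, 0, and 8), so the eccentricity of 4 is 3.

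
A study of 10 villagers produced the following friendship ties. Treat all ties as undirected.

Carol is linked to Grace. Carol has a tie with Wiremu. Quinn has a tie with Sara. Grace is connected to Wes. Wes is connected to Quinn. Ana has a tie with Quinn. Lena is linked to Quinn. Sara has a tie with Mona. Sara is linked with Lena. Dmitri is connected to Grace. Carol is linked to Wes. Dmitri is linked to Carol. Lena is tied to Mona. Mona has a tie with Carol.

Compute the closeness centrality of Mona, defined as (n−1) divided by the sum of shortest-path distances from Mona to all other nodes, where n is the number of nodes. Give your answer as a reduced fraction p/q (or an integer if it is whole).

9/16

Distances from Mona: Ana:3, Carol:1, Dmitri:2, Grace:2, Lena:1, Quinn:2, Sara:1, Wes:2, Wiremu:2. Sum = 16.
n = 10, so closeness = 9/16.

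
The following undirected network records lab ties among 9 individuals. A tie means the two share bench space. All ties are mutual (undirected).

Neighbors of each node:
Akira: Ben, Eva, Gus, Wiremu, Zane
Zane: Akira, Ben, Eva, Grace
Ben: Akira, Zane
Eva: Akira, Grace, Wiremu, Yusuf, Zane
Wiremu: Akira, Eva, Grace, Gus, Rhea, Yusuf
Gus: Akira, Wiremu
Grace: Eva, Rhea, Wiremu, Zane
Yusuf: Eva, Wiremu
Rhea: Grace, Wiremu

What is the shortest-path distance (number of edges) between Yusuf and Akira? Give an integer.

One shortest route is Yusuf – Eva – Akira, which uses 2 edges, and Yusuf and Akira are not directly tied, so nothing shorter exists. So d(Yusuf,Akira) = 2.

2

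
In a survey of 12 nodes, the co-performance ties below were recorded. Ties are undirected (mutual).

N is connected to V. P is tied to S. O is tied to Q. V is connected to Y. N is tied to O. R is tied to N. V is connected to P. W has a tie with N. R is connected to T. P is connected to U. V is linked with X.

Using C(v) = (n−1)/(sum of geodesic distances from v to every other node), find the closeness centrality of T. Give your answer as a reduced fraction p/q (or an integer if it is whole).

Distances from T: N:2, O:3, P:4, Q:4, R:1, S:5, U:5, V:3, W:3, X:4, Y:4. Sum = 38.
n = 12, so closeness = 11/38.

11/38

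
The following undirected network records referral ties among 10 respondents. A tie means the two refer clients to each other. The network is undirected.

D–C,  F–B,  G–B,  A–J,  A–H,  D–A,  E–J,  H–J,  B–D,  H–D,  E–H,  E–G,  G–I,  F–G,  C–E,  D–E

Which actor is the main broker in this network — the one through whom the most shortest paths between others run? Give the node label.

Unnormalized betweenness of each node: A:7/12, B:9/2, C:0, D:109/12, E:77/6, F:0, G:47/4, H:17/12, I:0, J:5/6.
E has the largest value, 77/6, making it the main broker — the node through which the most shortest paths run.

E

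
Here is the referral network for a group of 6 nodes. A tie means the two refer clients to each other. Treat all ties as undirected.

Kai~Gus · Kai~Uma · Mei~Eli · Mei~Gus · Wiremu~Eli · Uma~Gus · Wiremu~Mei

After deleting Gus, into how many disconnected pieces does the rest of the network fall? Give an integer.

2

Without Gus, the remaining ties split the others into: {Eli, Mei, Wiremu}; {Kai, Uma}.
That's 2 separate components.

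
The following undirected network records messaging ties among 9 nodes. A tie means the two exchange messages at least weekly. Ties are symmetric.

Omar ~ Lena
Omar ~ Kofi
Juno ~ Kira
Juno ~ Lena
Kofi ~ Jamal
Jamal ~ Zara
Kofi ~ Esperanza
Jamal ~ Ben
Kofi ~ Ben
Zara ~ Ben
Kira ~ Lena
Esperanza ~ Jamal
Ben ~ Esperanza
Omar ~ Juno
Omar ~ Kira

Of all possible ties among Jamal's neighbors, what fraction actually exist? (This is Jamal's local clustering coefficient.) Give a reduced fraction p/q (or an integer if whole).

2/3

Jamal's neighbors: Ben, Esperanza, Kofi, and Zara (k = 4).
Possible neighbor pairs: C(4,2) = 6. Edges among them: Ben–Esperanza, Ben–Kofi, Ben–Zara, Esperanza–Kofi → e = 4.
Clustering(Jamal) = 4/6 = 2/3.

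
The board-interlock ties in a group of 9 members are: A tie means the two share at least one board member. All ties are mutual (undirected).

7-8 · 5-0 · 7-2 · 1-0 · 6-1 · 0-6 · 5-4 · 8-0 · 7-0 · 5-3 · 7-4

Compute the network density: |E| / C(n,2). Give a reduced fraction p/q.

11/36

There are 11 edges and 9 nodes, so the maximum possible is C(9,2) = 36.
Density = 11/36.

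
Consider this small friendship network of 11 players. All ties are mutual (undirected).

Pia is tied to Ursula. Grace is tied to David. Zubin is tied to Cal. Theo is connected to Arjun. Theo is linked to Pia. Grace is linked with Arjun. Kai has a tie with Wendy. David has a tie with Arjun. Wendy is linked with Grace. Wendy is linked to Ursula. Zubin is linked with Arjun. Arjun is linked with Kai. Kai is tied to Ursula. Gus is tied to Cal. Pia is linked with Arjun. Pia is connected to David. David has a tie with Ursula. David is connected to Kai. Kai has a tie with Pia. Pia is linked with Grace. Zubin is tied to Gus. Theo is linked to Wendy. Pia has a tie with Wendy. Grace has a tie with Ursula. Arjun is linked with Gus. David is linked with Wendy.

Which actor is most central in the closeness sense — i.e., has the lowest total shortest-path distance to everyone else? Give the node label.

Farness (sum of distances to all others) for each node — Arjun:13, Cal:27, David:15, Grace:16, Gus:19, Kai:16, Pia:14, Theo:18, Ursula:19, Wendy:18, Zubin:19.
The smallest farness is 13, for Arjun, so Arjun has the highest closeness.

Arjun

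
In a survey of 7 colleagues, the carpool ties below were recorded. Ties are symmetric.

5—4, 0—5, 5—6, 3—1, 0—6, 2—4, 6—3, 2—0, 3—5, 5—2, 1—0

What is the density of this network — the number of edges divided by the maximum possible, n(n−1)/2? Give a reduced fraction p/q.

There are 11 edges and 7 nodes, so the maximum possible is C(7,2) = 21.
Density = 11/21.

11/21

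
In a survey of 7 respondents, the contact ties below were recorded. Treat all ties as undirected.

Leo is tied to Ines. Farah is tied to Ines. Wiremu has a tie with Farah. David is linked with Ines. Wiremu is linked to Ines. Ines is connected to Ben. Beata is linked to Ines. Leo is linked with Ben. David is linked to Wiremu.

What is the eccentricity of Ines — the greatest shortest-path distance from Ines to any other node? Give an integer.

1

Distances from Ines: Beata:1, Ben:1, David:1, Farah:1, Leo:1, Wiremu:1.
The largest is 1 (to Beata, Wiremu, Leo, Farah, David, and Ben), so the eccentricity of Ines is 1.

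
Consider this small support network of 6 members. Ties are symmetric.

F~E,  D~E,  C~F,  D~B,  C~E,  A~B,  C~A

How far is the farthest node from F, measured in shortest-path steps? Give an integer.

3

Distances from F: A:2, B:3, C:1, D:2, E:1.
The largest is 3 (to B), so the eccentricity of F is 3.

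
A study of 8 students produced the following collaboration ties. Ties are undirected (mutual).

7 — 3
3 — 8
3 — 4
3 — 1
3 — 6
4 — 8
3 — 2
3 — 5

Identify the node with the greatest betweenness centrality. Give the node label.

Unnormalized betweenness of each node: 1:0, 2:0, 3:20, 4:0, 5:0, 6:0, 7:0, 8:0.
3 has the largest value, 20, making it the main broker — the node through which the most shortest paths run.

3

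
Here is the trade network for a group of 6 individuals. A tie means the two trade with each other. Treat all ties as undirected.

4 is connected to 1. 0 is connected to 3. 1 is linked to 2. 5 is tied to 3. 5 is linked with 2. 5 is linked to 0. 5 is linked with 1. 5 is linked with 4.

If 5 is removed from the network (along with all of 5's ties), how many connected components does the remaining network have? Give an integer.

Without 5, the remaining ties split the others into: {0, 3}; {1, 2, 4}.
That's 2 separate components.

2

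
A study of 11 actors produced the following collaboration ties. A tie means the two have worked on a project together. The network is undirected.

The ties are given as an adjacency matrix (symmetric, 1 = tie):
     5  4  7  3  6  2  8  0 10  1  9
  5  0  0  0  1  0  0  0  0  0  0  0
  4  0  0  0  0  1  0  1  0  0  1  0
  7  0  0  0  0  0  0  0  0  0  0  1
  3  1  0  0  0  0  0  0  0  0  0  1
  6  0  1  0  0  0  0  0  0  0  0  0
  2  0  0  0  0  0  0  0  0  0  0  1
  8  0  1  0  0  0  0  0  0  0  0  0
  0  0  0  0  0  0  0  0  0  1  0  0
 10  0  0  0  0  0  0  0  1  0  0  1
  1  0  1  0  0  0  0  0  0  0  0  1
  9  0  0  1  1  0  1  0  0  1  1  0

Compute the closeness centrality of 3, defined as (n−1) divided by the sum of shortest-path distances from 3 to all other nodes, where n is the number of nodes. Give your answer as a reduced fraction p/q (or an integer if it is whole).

5/12

Distances from 3: 0:3, 1:2, 2:2, 4:3, 5:1, 6:4, 7:2, 8:4, 9:1, 10:2. Sum = 24.
n = 11, so closeness = 10/24 = 5/12.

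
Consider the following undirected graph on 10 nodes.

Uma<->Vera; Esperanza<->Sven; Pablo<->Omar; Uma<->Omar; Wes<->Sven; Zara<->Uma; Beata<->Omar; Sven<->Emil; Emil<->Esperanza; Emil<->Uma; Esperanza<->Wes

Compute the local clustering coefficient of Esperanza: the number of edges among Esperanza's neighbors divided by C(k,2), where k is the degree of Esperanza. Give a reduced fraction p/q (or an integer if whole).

Esperanza's neighbors: Emil, Sven, and Wes (k = 3).
Possible neighbor pairs: C(3,2) = 3. Edges among them: Emil–Sven, Sven–Wes → e = 2.
Clustering(Esperanza) = 2/3.

2/3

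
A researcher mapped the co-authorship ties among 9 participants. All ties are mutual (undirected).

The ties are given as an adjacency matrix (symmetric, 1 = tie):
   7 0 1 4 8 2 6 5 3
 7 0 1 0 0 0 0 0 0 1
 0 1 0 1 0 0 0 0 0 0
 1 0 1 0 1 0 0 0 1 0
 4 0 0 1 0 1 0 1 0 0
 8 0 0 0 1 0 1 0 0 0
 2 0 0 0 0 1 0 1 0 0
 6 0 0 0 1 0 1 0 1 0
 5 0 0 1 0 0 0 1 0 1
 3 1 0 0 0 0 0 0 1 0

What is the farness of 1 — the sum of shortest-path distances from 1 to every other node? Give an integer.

Distances from 1: 0:1, 2:3, 3:2, 4:1, 5:1, 6:2, 7:2, 8:2.
Sum = 1 + 3 + 2 + 1 + 1 + 2 + 2 + 2 = 14.

14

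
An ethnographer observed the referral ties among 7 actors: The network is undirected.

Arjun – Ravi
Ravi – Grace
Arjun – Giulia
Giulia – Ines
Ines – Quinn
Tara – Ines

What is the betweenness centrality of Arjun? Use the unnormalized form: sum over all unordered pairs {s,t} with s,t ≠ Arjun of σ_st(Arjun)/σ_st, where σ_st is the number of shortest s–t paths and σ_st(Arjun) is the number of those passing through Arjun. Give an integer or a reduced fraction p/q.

Pairs whose geodesics pass through Arjun — Tara–Grace: 1; Tara–Ravi: 1; Grace–Giulia: 1; Grace–Quinn: 1; Grace–Ines: 1; Giulia–Ravi: 1; Ravi–Quinn: 1; Ravi–Ines: 1.
All other pairs contribute 0.
Summing the contributions gives betweenness(Arjun) = 8.

8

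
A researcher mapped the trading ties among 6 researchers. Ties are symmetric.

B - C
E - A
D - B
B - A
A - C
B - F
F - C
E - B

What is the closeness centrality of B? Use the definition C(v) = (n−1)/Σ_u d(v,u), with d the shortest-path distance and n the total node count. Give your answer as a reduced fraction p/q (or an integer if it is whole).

1

Distances from B: A:1, C:1, D:1, E:1, F:1. Sum = 5.
n = 6, so closeness = 5/5 = 1.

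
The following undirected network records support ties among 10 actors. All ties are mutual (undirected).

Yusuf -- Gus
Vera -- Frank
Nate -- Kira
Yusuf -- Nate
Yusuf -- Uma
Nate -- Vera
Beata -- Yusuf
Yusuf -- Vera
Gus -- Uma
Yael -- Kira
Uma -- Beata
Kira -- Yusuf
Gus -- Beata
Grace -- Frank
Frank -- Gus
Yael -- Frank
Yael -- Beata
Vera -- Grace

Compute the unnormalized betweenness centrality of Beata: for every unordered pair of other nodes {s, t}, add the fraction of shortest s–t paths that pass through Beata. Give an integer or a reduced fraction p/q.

2

Pairs whose geodesics pass through Beata — Gus–Yael: 1/2; Yusuf–Yael: 1/2; Yael–Uma: 1.
All other pairs contribute 0.
Summing the contributions gives betweenness(Beata) = 2.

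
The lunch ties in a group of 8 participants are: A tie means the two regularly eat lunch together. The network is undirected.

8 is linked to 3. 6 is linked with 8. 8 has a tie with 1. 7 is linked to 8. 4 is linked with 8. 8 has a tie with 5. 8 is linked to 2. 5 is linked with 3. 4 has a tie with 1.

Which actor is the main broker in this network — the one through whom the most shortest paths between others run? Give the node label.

8

Unnormalized betweenness of each node: 1:0, 2:0, 3:0, 4:0, 5:0, 6:0, 7:0, 8:19.
8 has the largest value, 19, making it the main broker — the node through which the most shortest paths run.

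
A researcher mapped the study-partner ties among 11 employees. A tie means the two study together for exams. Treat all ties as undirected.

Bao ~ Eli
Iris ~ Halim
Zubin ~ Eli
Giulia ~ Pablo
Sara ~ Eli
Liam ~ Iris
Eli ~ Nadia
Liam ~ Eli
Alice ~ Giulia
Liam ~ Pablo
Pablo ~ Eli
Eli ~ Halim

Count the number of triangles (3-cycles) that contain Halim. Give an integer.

Halim's neighbors are Eli and Iris, but none of them are tied to each other, so no triangle contains Halim.

0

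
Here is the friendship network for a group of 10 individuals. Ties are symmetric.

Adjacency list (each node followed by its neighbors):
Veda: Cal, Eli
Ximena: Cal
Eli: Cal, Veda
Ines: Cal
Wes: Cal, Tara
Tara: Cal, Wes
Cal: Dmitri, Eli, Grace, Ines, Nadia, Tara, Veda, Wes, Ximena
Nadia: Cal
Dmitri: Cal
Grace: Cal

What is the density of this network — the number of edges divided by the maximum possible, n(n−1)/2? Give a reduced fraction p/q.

There are 11 edges and 10 nodes, so the maximum possible is C(10,2) = 45.
Density = 11/45.

11/45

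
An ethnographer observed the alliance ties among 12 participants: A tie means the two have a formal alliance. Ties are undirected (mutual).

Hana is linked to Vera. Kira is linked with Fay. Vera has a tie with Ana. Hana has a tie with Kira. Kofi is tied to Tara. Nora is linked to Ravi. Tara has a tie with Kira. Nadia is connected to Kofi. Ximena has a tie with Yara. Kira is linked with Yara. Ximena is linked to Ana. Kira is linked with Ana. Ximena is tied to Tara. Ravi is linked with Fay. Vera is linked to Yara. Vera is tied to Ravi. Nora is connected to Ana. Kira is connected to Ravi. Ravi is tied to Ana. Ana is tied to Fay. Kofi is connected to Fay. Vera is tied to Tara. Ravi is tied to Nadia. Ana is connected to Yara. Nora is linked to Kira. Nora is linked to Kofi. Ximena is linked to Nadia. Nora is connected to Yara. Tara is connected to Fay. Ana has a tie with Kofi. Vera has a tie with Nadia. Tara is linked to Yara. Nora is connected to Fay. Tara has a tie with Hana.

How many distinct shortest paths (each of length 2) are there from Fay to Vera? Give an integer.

The shortest distance is 2. The length-2 paths are: Fay–Ravi–Vera; Fay–Tara–Vera; Fay–Ana–Vera.
That gives 3 distinct shortest paths.

3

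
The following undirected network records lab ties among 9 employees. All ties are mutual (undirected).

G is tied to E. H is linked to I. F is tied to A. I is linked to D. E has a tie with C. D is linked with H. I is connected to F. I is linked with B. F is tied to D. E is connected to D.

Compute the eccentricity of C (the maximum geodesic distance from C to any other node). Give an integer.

Distances from C: A:4, B:4, D:2, E:1, F:3, G:2, H:3, I:3.
The largest is 4 (to B and A), so the eccentricity of C is 4.

4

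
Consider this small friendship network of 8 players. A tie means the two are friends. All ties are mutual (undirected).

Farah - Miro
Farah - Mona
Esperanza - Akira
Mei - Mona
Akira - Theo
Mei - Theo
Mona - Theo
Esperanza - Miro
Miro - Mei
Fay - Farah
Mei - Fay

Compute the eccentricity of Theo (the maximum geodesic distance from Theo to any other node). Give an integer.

Distances from Theo: Akira:1, Esperanza:2, Farah:2, Fay:2, Mei:1, Miro:2, Mona:1.
The largest is 2 (to Esperanza, Miro, Fay, and Farah), so the eccentricity of Theo is 2.

2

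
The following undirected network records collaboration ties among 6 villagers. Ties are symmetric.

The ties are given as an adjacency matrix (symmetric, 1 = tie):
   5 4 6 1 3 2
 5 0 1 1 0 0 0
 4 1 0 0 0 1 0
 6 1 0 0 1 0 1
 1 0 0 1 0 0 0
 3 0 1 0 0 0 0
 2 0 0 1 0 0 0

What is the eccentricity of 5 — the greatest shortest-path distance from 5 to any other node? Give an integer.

Distances from 5: 1:2, 2:2, 3:2, 4:1, 6:1.
The largest is 2 (to 3, 1, and 2), so the eccentricity of 5 is 2.

2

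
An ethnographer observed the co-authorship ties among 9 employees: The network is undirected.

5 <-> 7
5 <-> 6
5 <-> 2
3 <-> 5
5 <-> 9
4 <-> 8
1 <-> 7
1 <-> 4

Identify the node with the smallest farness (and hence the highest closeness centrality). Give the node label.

5

Farness (sum of distances to all others) for each node — 1:18, 2:21, 3:21, 4:23, 5:14, 6:21, 7:15, 8:30, 9:21.
The smallest farness is 14, for 5, so 5 has the highest closeness.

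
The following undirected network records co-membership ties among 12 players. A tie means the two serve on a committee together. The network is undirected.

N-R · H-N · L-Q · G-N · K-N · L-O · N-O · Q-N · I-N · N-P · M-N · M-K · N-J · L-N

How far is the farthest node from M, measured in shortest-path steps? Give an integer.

Distances from M: G:2, H:2, I:2, J:2, K:1, L:2, N:1, O:2, P:2, Q:2, R:2.
The largest is 2 (to P, G, I, R, L, J, Q, H, and O), so the eccentricity of M is 2.

2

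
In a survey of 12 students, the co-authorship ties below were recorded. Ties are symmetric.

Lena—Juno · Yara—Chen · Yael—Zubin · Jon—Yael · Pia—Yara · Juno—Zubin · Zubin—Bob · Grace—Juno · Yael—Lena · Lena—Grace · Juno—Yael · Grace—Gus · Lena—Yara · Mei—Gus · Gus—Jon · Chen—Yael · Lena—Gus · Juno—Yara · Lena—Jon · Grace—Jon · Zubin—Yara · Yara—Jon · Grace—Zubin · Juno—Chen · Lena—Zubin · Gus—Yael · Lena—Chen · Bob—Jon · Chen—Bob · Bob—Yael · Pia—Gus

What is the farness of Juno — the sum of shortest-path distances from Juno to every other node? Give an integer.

17

Distances from Juno: Bob:2, Chen:1, Grace:1, Gus:2, Jon:2, Lena:1, Mei:3, Pia:2, Yael:1, Yara:1, Zubin:1.
Sum = 2 + 1 + 1 + 2 + 2 + 1 + 3 + 2 + 1 + 1 + 1 = 17.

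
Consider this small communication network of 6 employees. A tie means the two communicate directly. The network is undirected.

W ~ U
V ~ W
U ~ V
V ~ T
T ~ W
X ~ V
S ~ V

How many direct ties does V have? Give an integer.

V is directly tied to S, T, U, W, and X. That is 5 neighbors, so the degree of V is 5.

5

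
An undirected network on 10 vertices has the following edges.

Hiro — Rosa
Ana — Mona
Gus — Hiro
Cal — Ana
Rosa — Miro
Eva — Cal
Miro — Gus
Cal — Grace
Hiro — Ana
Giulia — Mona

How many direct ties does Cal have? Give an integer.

3

Cal is directly tied to Ana, Eva, and Grace. That is 3 neighbors, so the degree of Cal is 3.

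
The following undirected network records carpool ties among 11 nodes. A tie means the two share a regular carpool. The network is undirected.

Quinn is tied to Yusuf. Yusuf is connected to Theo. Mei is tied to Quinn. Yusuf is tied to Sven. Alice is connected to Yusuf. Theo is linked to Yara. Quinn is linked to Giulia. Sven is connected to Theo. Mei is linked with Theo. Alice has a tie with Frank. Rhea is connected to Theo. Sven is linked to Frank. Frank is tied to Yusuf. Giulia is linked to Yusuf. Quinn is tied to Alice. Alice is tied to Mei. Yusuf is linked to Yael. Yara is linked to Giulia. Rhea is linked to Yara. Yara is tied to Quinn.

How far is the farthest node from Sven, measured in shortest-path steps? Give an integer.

Distances from Sven: Alice:2, Frank:1, Giulia:2, Mei:2, Quinn:2, Rhea:2, Theo:1, Yael:2, Yara:2, Yusuf:1.
The largest is 2 (to Giulia, Yael, Quinn, Alice, Rhea, Yara, and Mei), so the eccentricity of Sven is 2.

2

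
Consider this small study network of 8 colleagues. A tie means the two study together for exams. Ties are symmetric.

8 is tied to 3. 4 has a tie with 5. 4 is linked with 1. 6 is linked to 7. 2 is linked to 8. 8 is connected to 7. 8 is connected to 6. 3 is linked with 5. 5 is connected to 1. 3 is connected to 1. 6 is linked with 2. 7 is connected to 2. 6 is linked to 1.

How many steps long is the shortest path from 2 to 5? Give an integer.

One shortest route is 2 – 6 – 1 – 5, which uses 3 edges, and at distance 2 from 2 we only reach {1, 3}, which does not include 5. So d(2,5) = 3.

3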